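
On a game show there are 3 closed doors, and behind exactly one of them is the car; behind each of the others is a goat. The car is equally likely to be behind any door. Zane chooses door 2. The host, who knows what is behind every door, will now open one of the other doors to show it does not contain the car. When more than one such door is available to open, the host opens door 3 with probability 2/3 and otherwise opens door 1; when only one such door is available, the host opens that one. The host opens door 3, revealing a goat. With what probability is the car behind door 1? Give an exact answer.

Consider each possible location of the car in turn.
If it is behind door 1 (prior 1/3): only door 3 is available, probability 1; weight (1/3)·1 = 1/3.
If it is behind door 2 (prior 1/3): door 3 is available, opened with probability 2/3; weight (1/3)·(2/3) = 2/9.
If it is behind door 3 (prior 1/3): the host opened door 3, so this case is ruled out; weight (1/3)·0 = 0.
The weights sum to 5/9.
So P(the car behind door 1 | the host opened door 3) = (1/3) / (5/9) = 3/5.

3/5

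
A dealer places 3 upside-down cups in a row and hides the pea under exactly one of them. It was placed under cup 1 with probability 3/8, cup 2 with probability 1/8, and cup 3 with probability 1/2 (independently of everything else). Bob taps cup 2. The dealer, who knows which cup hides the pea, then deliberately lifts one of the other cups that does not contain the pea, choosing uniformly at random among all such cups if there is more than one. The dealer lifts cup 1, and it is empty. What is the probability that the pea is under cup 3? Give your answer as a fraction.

8/9

Consider each possible location of the pea in turn.
If it is under cup 1 (prior 3/8): the dealer opened cup 1, so this case is ruled out; weight (3/8)·0 = 0.
If it is under cup 2 (prior 1/8): the dealer has 2 equally likely choices, so probability 1/2; weight (1/8)·(1/2) = 1/16.
If it is under cup 3 (prior 1/2): the dealer has no choice, probability 1; weight (1/2)·1 = 1/2.
The weights sum to 9/16.
So P(the pea under cup 3 | the dealer opened cup 1) = (1/2) / (9/16) = 8/9.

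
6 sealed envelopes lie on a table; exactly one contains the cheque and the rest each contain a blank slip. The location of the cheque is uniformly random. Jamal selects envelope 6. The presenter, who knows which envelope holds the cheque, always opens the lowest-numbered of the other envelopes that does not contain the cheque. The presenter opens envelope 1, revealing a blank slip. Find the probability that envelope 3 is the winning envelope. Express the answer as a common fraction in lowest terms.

Condition on the true location of the cheque.
If it is in envelope 1 (prior 1/6): the presenter opened envelope 1, so this case is ruled out; weight (1/6)·0 = 0.
If it is in any of envelopes 2, 3, 4, 5, and 6 (prior 1/6 each): envelope 1 is the lowest-numbered option available, probability 1; weight (1/6)·1 = 1/6 each.
The weights sum to 5/6.
So P(the cheque in envelope 3 | the presenter opened envelope 1) = (1/6) / (5/6) = 1/5.

1/5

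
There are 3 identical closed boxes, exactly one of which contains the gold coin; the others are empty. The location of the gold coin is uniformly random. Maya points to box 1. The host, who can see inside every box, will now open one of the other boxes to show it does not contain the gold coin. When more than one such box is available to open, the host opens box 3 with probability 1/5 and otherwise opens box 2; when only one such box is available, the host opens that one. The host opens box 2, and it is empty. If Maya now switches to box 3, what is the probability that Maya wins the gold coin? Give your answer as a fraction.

Apply Bayes' rule, conditioning on where the gold coin actually is.
If it is in box 1 (prior 1/3): box 3 is available but not opened, probability 4/5; weight (1/3)·(4/5) = 4/15.
If it is in box 2 (prior 1/3): the host opened box 2, so this case is ruled out; weight (1/3)·0 = 0.
If it is in box 3 (prior 1/3): only box 2 is available, probability 1; weight (1/3)·1 = 1/3.
The weights sum to 3/5.
So P(the gold coin in box 3 | the host opened box 2) = (1/3) / (3/5) = 5/9.

5/9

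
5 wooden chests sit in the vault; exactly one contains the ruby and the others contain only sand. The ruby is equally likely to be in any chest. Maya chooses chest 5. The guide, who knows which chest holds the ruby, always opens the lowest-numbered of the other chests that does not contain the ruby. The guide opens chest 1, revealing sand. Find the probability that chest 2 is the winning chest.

Consider each possible location of the ruby in turn.
If it is in chest 1 (prior 1/5): the guide opened chest 1, so this case is ruled out; weight (1/5)·0 = 0.
If it is in any of chests 2, 3, 4, and 5 (prior 1/5 each): chest 1 is the lowest-numbered option available, probability 1; weight (1/5)·1 = 1/5 each.
The weights sum to 4/5.
So P(the ruby in chest 2 | the guide opened chest 1) = (1/5) / (4/5) = 1/4.

1/4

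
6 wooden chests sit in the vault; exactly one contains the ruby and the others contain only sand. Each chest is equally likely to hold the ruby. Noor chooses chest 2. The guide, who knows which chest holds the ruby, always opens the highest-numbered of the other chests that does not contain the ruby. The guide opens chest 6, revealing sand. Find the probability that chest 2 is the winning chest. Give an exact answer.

Apply Bayes' rule, conditioning on where the ruby actually is.
If it is in any of chests 1, 2, 3, 4, and 5 (prior 1/6 each): chest 6 is the highest-numbered option available, probability 1; weight (1/6)·1 = 1/6 each.
If it is in chest 6 (prior 1/6): the guide opened chest 6, so this case is ruled out; weight (1/6)·0 = 0.
The weights sum to 5/6.
So P(the ruby in chest 2 | the guide opened chest 6) = (1/6) / (5/6) = 1/5.

1/5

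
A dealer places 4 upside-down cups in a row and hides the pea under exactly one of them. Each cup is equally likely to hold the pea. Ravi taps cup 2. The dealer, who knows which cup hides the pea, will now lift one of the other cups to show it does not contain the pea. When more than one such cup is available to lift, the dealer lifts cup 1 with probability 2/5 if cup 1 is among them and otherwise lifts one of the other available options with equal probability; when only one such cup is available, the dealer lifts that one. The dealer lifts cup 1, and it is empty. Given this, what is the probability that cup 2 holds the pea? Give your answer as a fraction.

1/3

Apply Bayes' rule, conditioning on where the pea actually is.
If it is under cup 1 (prior 1/4): the dealer opened cup 1, so this case is ruled out; weight (1/4)·0 = 0.
If it is under any of cups 2, 3, and 4 (prior 1/4 each): cup 1 is available, opened with probability 2/5; weight (1/4)·(2/5) = 1/10 each.
The weights sum to 3/10.
So P(the pea under cup 2 | the dealer opened cup 1) = (1/10) / (3/10) = 1/3.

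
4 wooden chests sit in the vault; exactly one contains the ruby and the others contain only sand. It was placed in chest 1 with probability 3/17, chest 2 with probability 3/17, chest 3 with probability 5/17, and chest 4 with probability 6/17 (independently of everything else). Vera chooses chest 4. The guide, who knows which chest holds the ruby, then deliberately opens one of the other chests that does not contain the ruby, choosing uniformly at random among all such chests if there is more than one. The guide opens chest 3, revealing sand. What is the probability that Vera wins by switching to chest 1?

Consider each possible location of the ruby in turn.
If it is in either of chests 1 and 2 (prior 3/17 each): the guide has 2 equally likely choices, so probability 1/2; weight (3/17)·(1/2) = 3/34 each.
If it is in chest 3 (prior 5/17): the guide opened chest 3, so this case is ruled out; weight (5/17)·0 = 0.
If it is in chest 4 (prior 6/17): the guide has 3 equally likely choices, so probability 1/3; weight (6/17)·(1/3) = 2/17.
The weights sum to 5/17.
So P(the ruby in chest 1 | the guide opened chest 3) = (3/34) / (5/17) = 3/10.

3/10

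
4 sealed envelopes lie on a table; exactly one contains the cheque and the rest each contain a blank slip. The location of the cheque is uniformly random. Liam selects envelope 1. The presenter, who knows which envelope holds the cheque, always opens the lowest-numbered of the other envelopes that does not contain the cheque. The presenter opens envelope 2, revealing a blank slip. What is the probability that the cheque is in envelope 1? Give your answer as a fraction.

Consider each possible location of the cheque in turn.
If it is in any of envelopes 1, 3, and 4 (prior 1/4 each): envelope 2 is the lowest-numbered option available, probability 1; weight (1/4)·1 = 1/4 each.
If it is in envelope 2 (prior 1/4): the presenter opened envelope 2, so this case is ruled out; weight (1/4)·0 = 0.
The weights sum to 3/4.
So P(the cheque in envelope 1 | the presenter opened envelope 2) = (1/4) / (3/4) = 1/3.

1/3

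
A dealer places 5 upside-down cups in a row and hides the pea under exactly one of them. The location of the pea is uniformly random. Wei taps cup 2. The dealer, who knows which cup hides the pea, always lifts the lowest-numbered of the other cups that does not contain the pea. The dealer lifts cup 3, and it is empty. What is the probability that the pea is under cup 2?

Consider each possible location of the pea in turn.
If it is under cup 1 (prior 1/5): cup 3 is the lowest-numbered option available, probability 1; weight (1/5)·1 = 1/5.
If it is under any of cups 2, 4, and 5 (prior 1/5 each): the dealer would have opened cup 1 instead, probability 0; weight (1/5)·0 = 0 each.
If it is under cup 3 (prior 1/5): the dealer opened cup 3, so this case is ruled out; weight (1/5)·0 = 0.
The weights sum to 1/5.
So P(the pea under cup 2 | the dealer opened cup 3) = 0 / (1/5) = 0.

0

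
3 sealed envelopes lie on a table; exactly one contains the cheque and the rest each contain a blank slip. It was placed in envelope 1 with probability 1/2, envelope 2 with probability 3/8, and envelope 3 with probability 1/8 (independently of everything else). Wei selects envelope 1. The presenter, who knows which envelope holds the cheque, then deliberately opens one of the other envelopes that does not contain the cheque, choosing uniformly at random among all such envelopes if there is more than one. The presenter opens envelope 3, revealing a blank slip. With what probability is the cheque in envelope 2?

3/5

Apply Bayes' rule, conditioning on where the cheque actually is.
If it is in envelope 1 (prior 1/2): the presenter has 2 equally likely choices, so probability 1/2; weight (1/2)·(1/2) = 1/4.
If it is in envelope 2 (prior 3/8): the presenter has no choice, probability 1; weight (3/8)·1 = 3/8.
If it is in envelope 3 (prior 1/8): the presenter opened envelope 3, so this case is ruled out; weight (1/8)·0 = 0.
The weights sum to 5/8.
So P(the cheque in envelope 2 | the presenter opened envelope 3) = (3/8) / (5/8) = 3/5.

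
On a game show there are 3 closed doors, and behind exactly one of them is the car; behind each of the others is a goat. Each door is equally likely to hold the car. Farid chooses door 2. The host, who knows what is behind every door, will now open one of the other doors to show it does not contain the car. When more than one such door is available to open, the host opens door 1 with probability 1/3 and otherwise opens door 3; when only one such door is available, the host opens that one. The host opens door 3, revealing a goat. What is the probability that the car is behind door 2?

2/5

Condition on the true location of the car.
If it is behind door 1 (prior 1/3): only door 3 is available, probability 1; weight (1/3)·1 = 1/3.
If it is behind door 2 (prior 1/3): door 1 is available but not opened, probability 2/3; weight (1/3)·(2/3) = 2/9.
If it is behind door 3 (prior 1/3): the host opened door 3, so this case is ruled out; weight (1/3)·0 = 0.
The weights sum to 5/9.
So P(the car behind door 2 | the host opened door 3) = (2/9) / (5/9) = 2/5.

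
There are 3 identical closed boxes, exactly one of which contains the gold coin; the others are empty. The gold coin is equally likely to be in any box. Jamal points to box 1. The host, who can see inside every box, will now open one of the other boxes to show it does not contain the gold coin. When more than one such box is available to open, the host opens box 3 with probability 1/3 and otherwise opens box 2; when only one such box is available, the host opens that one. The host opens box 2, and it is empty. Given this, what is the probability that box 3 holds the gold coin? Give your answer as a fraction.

3/5

Condition on the true location of the gold coin.
If it is in box 1 (prior 1/3): box 3 is available but not opened, probability 2/3; weight (1/3)·(2/3) = 2/9.
If it is in box 2 (prior 1/3): the host opened box 2, so this case is ruled out; weight (1/3)·0 = 0.
If it is in box 3 (prior 1/3): only box 2 is available, probability 1; weight (1/3)·1 = 1/3.
The weights sum to 5/9.
So P(the gold coin in box 3 | the host opened box 2) = (1/3) / (5/9) = 3/5.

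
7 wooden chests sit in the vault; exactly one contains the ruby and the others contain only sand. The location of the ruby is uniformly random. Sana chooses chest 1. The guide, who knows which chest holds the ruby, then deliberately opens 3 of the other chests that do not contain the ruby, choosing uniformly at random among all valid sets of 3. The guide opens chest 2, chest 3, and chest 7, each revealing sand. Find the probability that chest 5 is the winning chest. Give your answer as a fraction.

Apply Bayes' rule, conditioning on where the ruby actually is.
If it is in chest 1 (prior 1/7): the guide has 20 equally likely choices, so probability 1/20; weight (1/7)·(1/20) = 1/140.
If it is in any of chests 2, 3, and 7 (prior 1/7 each): that chest was opened and seen not to hold the prize — ruled out; weight (1/7)·0 = 0 each.
If it is in any of chests 4, 5, and 6 (prior 1/7 each): the guide has 10 equally likely choices, so probability 1/10; weight (1/7)·(1/10) = 1/70 each.
The weights sum to 1/20.
So P(the ruby in chest 5 | the guide opened chest 2, chest 3, and chest 7) = (1/70) / (1/20) = 2/7.

2/7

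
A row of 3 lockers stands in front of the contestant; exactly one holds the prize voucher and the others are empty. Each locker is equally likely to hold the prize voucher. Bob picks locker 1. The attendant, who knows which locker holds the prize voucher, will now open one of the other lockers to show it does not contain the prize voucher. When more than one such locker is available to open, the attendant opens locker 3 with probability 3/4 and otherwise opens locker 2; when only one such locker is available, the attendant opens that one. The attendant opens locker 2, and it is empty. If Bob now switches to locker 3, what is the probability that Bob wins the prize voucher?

Consider each possible location of the prize voucher in turn.
If it is in locker 1 (prior 1/3): locker 3 is available but not opened, probability 1/4; weight (1/3)·(1/4) = 1/12.
If it is in locker 2 (prior 1/3): the attendant opened locker 2, so this case is ruled out; weight (1/3)·0 = 0.
If it is in locker 3 (prior 1/3): only locker 2 is available, probability 1; weight (1/3)·1 = 1/3.
The weights sum to 5/12.
So P(the prize voucher in locker 3 | the attendant opened locker 2) = (1/3) / (5/12) = 4/5.

4/5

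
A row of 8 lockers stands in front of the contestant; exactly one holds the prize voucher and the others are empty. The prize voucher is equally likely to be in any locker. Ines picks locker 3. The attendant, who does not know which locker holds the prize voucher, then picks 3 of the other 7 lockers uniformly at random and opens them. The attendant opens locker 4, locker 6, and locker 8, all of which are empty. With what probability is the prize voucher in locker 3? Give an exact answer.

Consider each possible location of the prize voucher in turn.
If it is in any of lockers 1, 2, 3, 5, and 7 (prior 1/8 each): the attendant picks exactly this set with probability 1/35 regardless, and none is the prize; weight (1/8)·(1/35) = 1/280 each.
If it is in any of lockers 4, 6, and 8 (prior 1/8 each): that locker was opened and seen not to hold the prize — ruled out; weight (1/8)·0 = 0 each.
The weights sum to 1/56.
So P(the prize voucher in locker 3 | the attendant opened locker 4, locker 6, and locker 8) = (1/280) / (1/56) = 1/5.

1/5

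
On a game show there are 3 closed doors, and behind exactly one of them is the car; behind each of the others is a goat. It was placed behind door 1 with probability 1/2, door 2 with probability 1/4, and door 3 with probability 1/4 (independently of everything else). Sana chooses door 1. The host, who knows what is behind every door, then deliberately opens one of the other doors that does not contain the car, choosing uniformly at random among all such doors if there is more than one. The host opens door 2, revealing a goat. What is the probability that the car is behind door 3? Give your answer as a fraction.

Apply Bayes' rule, conditioning on where the car actually is.
If it is behind door 1 (prior 1/2): the host has 2 equally likely choices, so probability 1/2; weight (1/2)·(1/2) = 1/4.
If it is behind door 2 (prior 1/4): the host opened door 2, so this case is ruled out; weight (1/4)·0 = 0.
If it is behind door 3 (prior 1/4): the host has no choice, probability 1; weight (1/4)·1 = 1/4.
The weights sum to 1/2.
So P(the car behind door 3 | the host opened door 2) = (1/4) / (1/2) = 1/2.

1/2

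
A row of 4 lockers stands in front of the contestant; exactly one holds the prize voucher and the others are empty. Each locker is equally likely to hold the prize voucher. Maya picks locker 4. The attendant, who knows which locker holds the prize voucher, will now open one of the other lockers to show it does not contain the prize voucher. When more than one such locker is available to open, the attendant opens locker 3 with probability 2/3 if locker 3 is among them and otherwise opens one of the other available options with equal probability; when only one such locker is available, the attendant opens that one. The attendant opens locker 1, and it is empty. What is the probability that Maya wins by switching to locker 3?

1/2

Condition on the true location of the prize voucher.
If it is in locker 1 (prior 1/4): the attendant opened locker 1, so this case is ruled out; weight (1/4)·0 = 0.
If it is in locker 2 (prior 1/4): locker 3 is available but not opened, probability 1/3; weight (1/4)·(1/3) = 1/12.
If it is in locker 3 (prior 1/4): locker 3 holds the prize so is unavailable; the attendant chooses uniformly among the 2 others, probability 1/2; weight (1/4)·(1/2) = 1/8.
If it is in locker 4 (prior 1/4): locker 3 is available but not opened; locker 1 gets probability (1 − 2/3)/2 = 1/6; weight (1/4)·(1/6) = 1/24.
The weights sum to 1/4.
So P(the prize voucher in locker 3 | the attendant opened locker 1) = (1/8) / (1/4) = 1/2.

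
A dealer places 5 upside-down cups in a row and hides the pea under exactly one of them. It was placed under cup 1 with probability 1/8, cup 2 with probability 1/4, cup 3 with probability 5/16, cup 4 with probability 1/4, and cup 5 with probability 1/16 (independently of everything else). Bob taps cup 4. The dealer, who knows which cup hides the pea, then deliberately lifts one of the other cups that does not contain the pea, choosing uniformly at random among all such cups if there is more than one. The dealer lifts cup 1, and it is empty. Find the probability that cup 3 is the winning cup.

5/13

Apply Bayes' rule, conditioning on where the pea actually is.
If it is under cup 1 (prior 1/8): the dealer opened cup 1, so this case is ruled out; weight (1/8)·0 = 0.
If it is under cup 2 (prior 1/4): the dealer has 3 equally likely choices, so probability 1/3; weight (1/4)·(1/3) = 1/12.
If it is under cup 3 (prior 5/16): the dealer has 3 equally likely choices, so probability 1/3; weight (5/16)·(1/3) = 5/48.
If it is under cup 4 (prior 1/4): the dealer has 4 equally likely choices, so probability 1/4; weight (1/4)·(1/4) = 1/16.
If it is under cup 5 (prior 1/16): the dealer has 3 equally likely choices, so probability 1/3; weight (1/16)·(1/3) = 1/48.
The weights sum to 13/48.
So P(the pea under cup 3 | the dealer opened cup 1) = (5/48) / (13/48) = 5/13.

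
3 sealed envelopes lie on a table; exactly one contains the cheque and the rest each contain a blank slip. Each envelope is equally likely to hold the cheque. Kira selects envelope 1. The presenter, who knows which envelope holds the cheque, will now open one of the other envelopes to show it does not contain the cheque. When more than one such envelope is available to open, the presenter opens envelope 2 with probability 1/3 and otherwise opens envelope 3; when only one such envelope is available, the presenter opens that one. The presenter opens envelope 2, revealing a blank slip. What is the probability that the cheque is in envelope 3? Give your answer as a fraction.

3/4

Consider each possible location of the cheque in turn.
If it is in envelope 1 (prior 1/3): envelope 2 is available, opened with probability 1/3; weight (1/3)·(1/3) = 1/9.
If it is in envelope 2 (prior 1/3): the presenter opened envelope 2, so this case is ruled out; weight (1/3)·0 = 0.
If it is in envelope 3 (prior 1/3): only envelope 2 is available, probability 1; weight (1/3)·1 = 1/3.
The weights sum to 4/9.
So P(the cheque in envelope 3 | the presenter opened envelope 2) = (1/3) / (4/9) = 3/4.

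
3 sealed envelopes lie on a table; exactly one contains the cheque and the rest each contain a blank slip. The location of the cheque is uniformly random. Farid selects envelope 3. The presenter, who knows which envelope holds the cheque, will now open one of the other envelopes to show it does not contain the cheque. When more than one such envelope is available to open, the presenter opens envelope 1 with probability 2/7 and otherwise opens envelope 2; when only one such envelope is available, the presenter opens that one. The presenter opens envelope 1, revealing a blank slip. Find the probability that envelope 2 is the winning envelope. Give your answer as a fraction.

Condition on the true location of the cheque.
If it is in envelope 1 (prior 1/3): the presenter opened envelope 1, so this case is ruled out; weight (1/3)·0 = 0.
If it is in envelope 2 (prior 1/3): only envelope 1 is available, probability 1; weight (1/3)·1 = 1/3.
If it is in envelope 3 (prior 1/3): envelope 1 is available, opened with probability 2/7; weight (1/3)·(2/7) = 2/21.
The weights sum to 3/7.
So P(the cheque in envelope 2 | the presenter opened envelope 1) = (1/3) / (3/7) = 7/9.

7/9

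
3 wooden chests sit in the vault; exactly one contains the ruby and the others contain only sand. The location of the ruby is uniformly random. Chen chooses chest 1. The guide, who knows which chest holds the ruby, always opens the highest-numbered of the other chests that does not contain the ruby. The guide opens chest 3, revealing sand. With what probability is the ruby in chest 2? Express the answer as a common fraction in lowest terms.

1/2

Condition on the true location of the ruby.
If it is in either of chests 1 and 2 (prior 1/3 each): chest 3 is the highest-numbered option available, probability 1; weight (1/3)·1 = 1/3 each.
If it is in chest 3 (prior 1/3): the guide opened chest 3, so this case is ruled out; weight (1/3)·0 = 0.
The weights sum to 2/3.
So P(the ruby in chest 2 | the guide opened chest 3) = (1/3) / (2/3) = 1/2.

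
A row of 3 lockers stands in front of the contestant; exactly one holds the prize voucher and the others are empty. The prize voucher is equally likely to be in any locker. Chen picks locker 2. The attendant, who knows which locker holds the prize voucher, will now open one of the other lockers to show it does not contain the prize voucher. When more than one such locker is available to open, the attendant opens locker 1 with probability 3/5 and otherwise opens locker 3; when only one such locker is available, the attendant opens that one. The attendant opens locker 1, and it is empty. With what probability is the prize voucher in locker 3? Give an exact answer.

Consider each possible location of the prize voucher in turn.
If it is in locker 1 (prior 1/3): the attendant opened locker 1, so this case is ruled out; weight (1/3)·0 = 0.
If it is in locker 2 (prior 1/3): locker 1 is available, opened with probability 3/5; weight (1/3)·(3/5) = 1/5.
If it is in locker 3 (prior 1/3): only locker 1 is available, probability 1; weight (1/3)·1 = 1/3.
The weights sum to 8/15.
So P(the prize voucher in locker 3 | the attendant opened locker 1) = (1/3) / (8/15) = 5/8.

5/8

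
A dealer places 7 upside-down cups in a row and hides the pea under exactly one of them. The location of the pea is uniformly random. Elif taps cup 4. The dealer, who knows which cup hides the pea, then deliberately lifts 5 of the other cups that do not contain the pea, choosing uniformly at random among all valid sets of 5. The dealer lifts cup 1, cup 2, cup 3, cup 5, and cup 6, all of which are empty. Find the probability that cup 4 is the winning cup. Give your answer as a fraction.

Condition on the true location of the pea.
If it is under any of cups 1, 2, 3, 5, and 6 (prior 1/7 each): that cup was opened and seen not to hold the prize — ruled out; weight (1/7)·0 = 0 each.
If it is under cup 4 (prior 1/7): the dealer has 6 equally likely choices, so probability 1/6; weight (1/7)·(1/6) = 1/42.
If it is under cup 7 (prior 1/7): the dealer has no choice, probability 1; weight (1/7)·1 = 1/7.
The weights sum to 1/6.
So P(the pea under cup 4 | the dealer opened cup 1, cup 2, cup 3, cup 5, and cup 6) = (1/42) / (1/6) = 1/7.

1/7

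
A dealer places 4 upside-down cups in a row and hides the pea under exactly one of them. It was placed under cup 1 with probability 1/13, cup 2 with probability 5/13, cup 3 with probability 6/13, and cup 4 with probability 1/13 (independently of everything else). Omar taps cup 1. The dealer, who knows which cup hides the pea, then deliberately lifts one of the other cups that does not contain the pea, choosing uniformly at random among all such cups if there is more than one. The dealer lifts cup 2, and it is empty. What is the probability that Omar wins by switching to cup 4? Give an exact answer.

3/23

Condition on the true location of the pea.
If it is under cup 1 (prior 1/13): the dealer has 3 equally likely choices, so probability 1/3; weight (1/13)·(1/3) = 1/39.
If it is under cup 2 (prior 5/13): the dealer opened cup 2, so this case is ruled out; weight (5/13)·0 = 0.
If it is under cup 3 (prior 6/13): the dealer has 2 equally likely choices, so probability 1/2; weight (6/13)·(1/2) = 3/13.
If it is under cup 4 (prior 1/13): the dealer has 2 equally likely choices, so probability 1/2; weight (1/13)·(1/2) = 1/26.
The weights sum to 23/78.
So P(the pea under cup 4 | the dealer opened cup 2) = (1/26) / (23/78) = 3/23.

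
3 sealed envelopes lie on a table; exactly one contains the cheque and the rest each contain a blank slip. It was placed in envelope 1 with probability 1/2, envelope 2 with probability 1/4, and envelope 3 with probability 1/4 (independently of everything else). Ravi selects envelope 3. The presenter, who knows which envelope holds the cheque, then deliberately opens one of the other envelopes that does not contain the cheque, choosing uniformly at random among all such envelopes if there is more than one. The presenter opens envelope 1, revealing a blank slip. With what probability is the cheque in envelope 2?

2/3

Consider each possible location of the cheque in turn.
If it is in envelope 1 (prior 1/2): the presenter opened envelope 1, so this case is ruled out; weight (1/2)·0 = 0.
If it is in envelope 2 (prior 1/4): the presenter has no choice, probability 1; weight (1/4)·1 = 1/4.
If it is in envelope 3 (prior 1/4): the presenter has 2 equally likely choices, so probability 1/2; weight (1/4)·(1/2) = 1/8.
The weights sum to 3/8.
So P(the cheque in envelope 2 | the presenter opened envelope 1) = (1/4) / (3/8) = 2/3.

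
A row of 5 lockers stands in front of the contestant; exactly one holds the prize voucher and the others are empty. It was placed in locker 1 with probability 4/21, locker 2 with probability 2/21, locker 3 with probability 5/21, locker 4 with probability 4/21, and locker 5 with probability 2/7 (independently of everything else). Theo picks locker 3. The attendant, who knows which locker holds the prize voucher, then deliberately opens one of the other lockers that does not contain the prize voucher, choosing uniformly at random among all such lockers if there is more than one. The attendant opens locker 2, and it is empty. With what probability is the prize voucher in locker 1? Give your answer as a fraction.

Condition on the true location of the prize voucher.
If it is in either of lockers 1 and 4 (prior 4/21 each): the attendant has 3 equally likely choices, so probability 1/3; weight (4/21)·(1/3) = 4/63 each.
If it is in locker 2 (prior 2/21): the attendant opened locker 2, so this case is ruled out; weight (2/21)·0 = 0.
If it is in locker 3 (prior 5/21): the attendant has 4 equally likely choices, so probability 1/4; weight (5/21)·(1/4) = 5/84.
If it is in locker 5 (prior 2/7): the attendant has 3 equally likely choices, so probability 1/3; weight (2/7)·(1/3) = 2/21.
The weights sum to 71/252.
So P(the prize voucher in locker 1 | the attendant opened locker 2) = (4/63) / (71/252) = 16/71.

16/71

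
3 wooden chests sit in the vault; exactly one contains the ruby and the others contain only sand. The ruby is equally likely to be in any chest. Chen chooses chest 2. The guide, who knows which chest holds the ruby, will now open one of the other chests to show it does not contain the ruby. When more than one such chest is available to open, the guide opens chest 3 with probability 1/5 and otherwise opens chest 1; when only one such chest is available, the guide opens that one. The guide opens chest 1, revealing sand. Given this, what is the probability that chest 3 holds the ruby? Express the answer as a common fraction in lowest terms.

Apply Bayes' rule, conditioning on where the ruby actually is.
If it is in chest 1 (prior 1/3): the guide opened chest 1, so this case is ruled out; weight (1/3)·0 = 0.
If it is in chest 2 (prior 1/3): chest 3 is available but not opened, probability 4/5; weight (1/3)·(4/5) = 4/15.
If it is in chest 3 (prior 1/3): only chest 1 is available, probability 1; weight (1/3)·1 = 1/3.
The weights sum to 3/5.
So P(the ruby in chest 3 | the guide opened chest 1) = (1/3) / (3/5) = 5/9.

5/9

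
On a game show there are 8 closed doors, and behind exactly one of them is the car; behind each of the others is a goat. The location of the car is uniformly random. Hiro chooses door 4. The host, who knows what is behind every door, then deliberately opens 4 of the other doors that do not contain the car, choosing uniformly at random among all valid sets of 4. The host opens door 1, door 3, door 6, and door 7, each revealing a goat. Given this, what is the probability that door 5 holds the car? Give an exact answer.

Condition on the true location of the car.
If it is behind any of doors 1, 3, 6, and 7 (prior 1/8 each): that door was opened and seen not to hold the prize — ruled out; weight (1/8)·0 = 0 each.
If it is behind any of doors 2, 5, and 8 (prior 1/8 each): the host has 15 equally likely choices, so probability 1/15; weight (1/8)·(1/15) = 1/120 each.
If it is behind door 4 (prior 1/8): the host has 35 equally likely choices, so probability 1/35; weight (1/8)·(1/35) = 1/280.
The weights sum to 1/35.
So P(the car behind door 5 | the host opened door 1, door 3, door 6, and door 7) = (1/120) / (1/35) = 7/24.

7/24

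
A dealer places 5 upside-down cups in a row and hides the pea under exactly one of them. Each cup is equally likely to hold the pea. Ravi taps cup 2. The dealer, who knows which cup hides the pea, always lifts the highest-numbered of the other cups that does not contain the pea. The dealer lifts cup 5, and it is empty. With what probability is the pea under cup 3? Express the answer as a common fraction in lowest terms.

Apply Bayes' rule, conditioning on where the pea actually is.
If it is under any of cups 1, 2, 3, and 4 (prior 1/5 each): cup 5 is the highest-numbered option available, probability 1; weight (1/5)·1 = 1/5 each.
If it is under cup 5 (prior 1/5): the dealer opened cup 5, so this case is ruled out; weight (1/5)·0 = 0.
The weights sum to 4/5.
So P(the pea under cup 3 | the dealer opened cup 5) = (1/5) / (4/5) = 1/4.

1/4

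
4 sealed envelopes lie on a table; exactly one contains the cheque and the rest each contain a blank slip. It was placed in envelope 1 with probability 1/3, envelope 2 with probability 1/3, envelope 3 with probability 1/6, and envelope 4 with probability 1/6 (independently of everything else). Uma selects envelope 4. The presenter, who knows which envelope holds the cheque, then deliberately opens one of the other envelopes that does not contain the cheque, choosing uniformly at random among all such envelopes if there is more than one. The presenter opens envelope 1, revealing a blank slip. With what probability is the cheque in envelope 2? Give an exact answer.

Consider each possible location of the cheque in turn.
If it is in envelope 1 (prior 1/3): the presenter opened envelope 1, so this case is ruled out; weight (1/3)·0 = 0.
If it is in envelope 2 (prior 1/3): the presenter has 2 equally likely choices, so probability 1/2; weight (1/3)·(1/2) = 1/6.
If it is in envelope 3 (prior 1/6): the presenter has 2 equally likely choices, so probability 1/2; weight (1/6)·(1/2) = 1/12.
If it is in envelope 4 (prior 1/6): the presenter has 3 equally likely choices, so probability 1/3; weight (1/6)·(1/3) = 1/18.
The weights sum to 11/36.
So P(the cheque in envelope 2 | the presenter opened envelope 1) = (1/6) / (11/36) = 6/11.

6/11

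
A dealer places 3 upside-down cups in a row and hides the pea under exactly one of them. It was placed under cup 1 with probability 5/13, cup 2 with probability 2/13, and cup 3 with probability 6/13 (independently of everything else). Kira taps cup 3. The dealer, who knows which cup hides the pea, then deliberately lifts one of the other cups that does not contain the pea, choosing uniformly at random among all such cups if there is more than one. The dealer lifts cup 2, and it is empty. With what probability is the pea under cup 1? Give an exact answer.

Consider each possible location of the pea in turn.
If it is under cup 1 (prior 5/13): the dealer has no choice, probability 1; weight (5/13)·1 = 5/13.
If it is under cup 2 (prior 2/13): the dealer opened cup 2, so this case is ruled out; weight (2/13)·0 = 0.
If it is under cup 3 (prior 6/13): the dealer has 2 equally likely choices, so probability 1/2; weight (6/13)·(1/2) = 3/13.
The weights sum to 8/13.
So P(the pea under cup 1 | the dealer opened cup 2) = (5/13) / (8/13) = 5/8.

5/8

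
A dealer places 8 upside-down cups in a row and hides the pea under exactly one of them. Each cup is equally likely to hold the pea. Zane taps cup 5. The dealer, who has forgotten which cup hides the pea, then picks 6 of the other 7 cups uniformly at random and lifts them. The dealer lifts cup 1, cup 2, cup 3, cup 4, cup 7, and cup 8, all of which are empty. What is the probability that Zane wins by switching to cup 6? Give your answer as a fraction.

1/2

Apply Bayes' rule, conditioning on where the pea actually is.
If it is under any of cups 1, 2, 3, 4, 7, and 8 (prior 1/8 each): that cup was opened and seen not to hold the prize — ruled out; weight (1/8)·0 = 0 each.
If it is under either of cups 5 and 6 (prior 1/8 each): the dealer picks exactly this set with probability 1/7 regardless, and none is the prize; weight (1/8)·(1/7) = 1/56 each.
The weights sum to 1/28.
So P(the pea under cup 6 | the dealer opened cup 1, cup 2, cup 3, cup 4, cup 7, and cup 8) = (1/56) / (1/28) = 1/2.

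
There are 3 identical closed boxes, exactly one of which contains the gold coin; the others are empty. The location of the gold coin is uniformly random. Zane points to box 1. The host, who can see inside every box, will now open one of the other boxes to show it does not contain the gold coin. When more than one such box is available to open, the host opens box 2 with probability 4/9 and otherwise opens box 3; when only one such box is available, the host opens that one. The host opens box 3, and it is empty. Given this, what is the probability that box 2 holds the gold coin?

9/14

Condition on the true location of the gold coin.
If it is in box 1 (prior 1/3): box 2 is available but not opened, probability 5/9; weight (1/3)·(5/9) = 5/27.
If it is in box 2 (prior 1/3): only box 3 is available, probability 1; weight (1/3)·1 = 1/3.
If it is in box 3 (prior 1/3): the host opened box 3, so this case is ruled out; weight (1/3)·0 = 0.
The weights sum to 14/27.
So P(the gold coin in box 2 | the host opened box 3) = (1/3) / (14/27) = 9/14.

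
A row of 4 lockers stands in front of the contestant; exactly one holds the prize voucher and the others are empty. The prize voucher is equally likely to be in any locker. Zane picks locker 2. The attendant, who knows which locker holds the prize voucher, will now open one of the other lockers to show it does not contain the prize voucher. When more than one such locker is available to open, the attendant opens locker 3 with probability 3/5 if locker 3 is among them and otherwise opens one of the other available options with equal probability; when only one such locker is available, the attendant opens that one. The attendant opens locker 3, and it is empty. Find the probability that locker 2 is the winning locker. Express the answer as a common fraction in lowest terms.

Apply Bayes' rule, conditioning on where the prize voucher actually is.
If it is in any of lockers 1, 2, and 4 (prior 1/4 each): locker 3 is available, opened with probability 3/5; weight (1/4)·(3/5) = 3/20 each.
If it is in locker 3 (prior 1/4): the attendant opened locker 3, so this case is ruled out; weight (1/4)·0 = 0.
The weights sum to 9/20.
So P(the prize voucher in locker 2 | the attendant opened locker 3) = (3/20) / (9/20) = 1/3.

1/3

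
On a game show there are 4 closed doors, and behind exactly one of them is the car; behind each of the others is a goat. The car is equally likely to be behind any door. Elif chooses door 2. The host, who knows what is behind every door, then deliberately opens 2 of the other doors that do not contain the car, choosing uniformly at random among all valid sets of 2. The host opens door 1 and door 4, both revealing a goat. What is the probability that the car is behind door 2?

Apply Bayes' rule, conditioning on where the car actually is.
If it is behind either of doors 1 and 4 (prior 1/4 each): that door was opened and seen not to hold the prize — ruled out; weight (1/4)·0 = 0 each.
If it is behind door 2 (prior 1/4): the host has 3 equally likely choices, so probability 1/3; weight (1/4)·(1/3) = 1/12.
If it is behind door 3 (prior 1/4): the host has no choice, probability 1; weight (1/4)·1 = 1/4.
The weights sum to 1/3.
So P(the car behind door 2 | the host opened door 1 and door 4) = (1/12) / (1/3) = 1/4.

1/4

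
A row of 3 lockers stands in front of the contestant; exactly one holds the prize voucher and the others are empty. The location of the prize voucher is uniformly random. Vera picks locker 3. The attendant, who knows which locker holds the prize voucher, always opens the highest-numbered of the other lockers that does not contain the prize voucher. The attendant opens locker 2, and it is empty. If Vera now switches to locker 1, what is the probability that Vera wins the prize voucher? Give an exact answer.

Condition on the true location of the prize voucher.
If it is in either of lockers 1 and 3 (prior 1/3 each): locker 2 is the highest-numbered option available, probability 1; weight (1/3)·1 = 1/3 each.
If it is in locker 2 (prior 1/3): the attendant opened locker 2, so this case is ruled out; weight (1/3)·0 = 0.
The weights sum to 2/3.
So P(the prize voucher in locker 1 | the attendant opened locker 2) = (1/3) / (2/3) = 1/2.

1/2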